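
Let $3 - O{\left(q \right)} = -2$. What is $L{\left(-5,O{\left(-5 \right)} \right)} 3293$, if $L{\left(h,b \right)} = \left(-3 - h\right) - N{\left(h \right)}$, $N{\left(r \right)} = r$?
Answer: $23051$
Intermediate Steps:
$O{\left(q \right)} = 5$ ($O{\left(q \right)} = 3 - -2 = 3 + 2 = 5$)
$L{\left(h,b \right)} = -3 - 2 h$ ($L{\left(h,b \right)} = \left(-3 - h\right) - h = -3 - 2 h$)
$L{\left(-5,O{\left(-5 \right)} \right)} 3293 = \left(-3 - -10\right) 3293 = \left(-3 + 10\right) 3293 = 7 \cdot 3293 = 23051$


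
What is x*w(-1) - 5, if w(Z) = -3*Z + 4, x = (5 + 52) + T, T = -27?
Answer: 205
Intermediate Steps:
x = 30 (x = (5 + 52) - 27 = 57 - 27 = 30)
w(Z) = 4 - 3*Z
x*w(-1) - 5 = 30*(4 - 3*(-1)) - 5 = 30*(4 + 3) - 5 = 30*7 - 5 = 210 - 5 = 205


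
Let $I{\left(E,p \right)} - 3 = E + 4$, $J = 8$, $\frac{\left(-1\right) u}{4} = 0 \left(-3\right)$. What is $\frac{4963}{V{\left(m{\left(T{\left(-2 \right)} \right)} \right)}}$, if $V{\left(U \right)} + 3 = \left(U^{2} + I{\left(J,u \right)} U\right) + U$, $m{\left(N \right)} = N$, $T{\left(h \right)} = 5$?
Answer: $\frac{4963}{102} \approx 48.657$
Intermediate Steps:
$u = 0$ ($u = - 4 \cdot 0 \left(-3\right) = \left(-4\right) 0 = 0$)
$I{\left(E,p \right)} = 7 + E$ ($I{\left(E,p \right)} = 3 + \left(E + 4\right) = 3 + \left(4 + E\right) = 7 + E$)
$V{\left(U \right)} = -3 + U^{2} + 16 U$ ($V{\left(U \right)} = -3 + \left(\left(U^{2} + \left(7 + 8\right) U\right) + U\right) = -3 + \left(\left(U^{2} + 15 U\right) + U\right) = -3 + \left(U^{2} + 16 U\right) = -3 + U^{2} + 16 U$)
$\frac{4963}{V{\left(m{\left(T{\left(-2 \right)} \right)} \right)}} = \frac{4963}{-3 + 5^{2} + 16 \cdot 5} = \frac{4963}{-3 + 25 + 80} = \frac{4963}{102}$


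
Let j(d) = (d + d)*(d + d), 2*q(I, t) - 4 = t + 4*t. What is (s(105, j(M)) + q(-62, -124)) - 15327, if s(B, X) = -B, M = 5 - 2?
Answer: -15740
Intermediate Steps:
q(I, t) = 2 + 5*t/2 (q(I, t) = 2 + (t + 4*t)/2 = 2 + (5*t)/2 = 2 + 5*t/2)
M = 3
j(d) = 4*d² (j(d) = (2*d)*(2*d) = 4*d²)
(s(105, j(M)) + q(-62, -124)) - 15327 = (-1*105 + (2 + (5/2)*(-124))) - 15327 = (-105 + (2 - 310)) - 15327 = (-105 - 308) - 15327 = -413 - 15327 = -15740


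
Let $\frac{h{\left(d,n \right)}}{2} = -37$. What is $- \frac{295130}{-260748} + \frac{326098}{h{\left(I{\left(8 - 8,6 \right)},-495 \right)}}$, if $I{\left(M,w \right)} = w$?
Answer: $- \frac{21251890421}{4823838} \approx -4405.6$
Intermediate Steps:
$h{\left(d,n \right)} = -74$ ($h{\left(d,n \right)} = 2 \left(-37\right) = -74$)
$- \frac{295130}{-260748} + \frac{326098}{h{\left(I{\left(8 - 8,6 \right)},-495 \right)}} = - \frac{295130}{-260748} + \frac{326098}{-74} = \left(-295130\right) \left(- \frac{1}{260748}\right) + 326098 \left(- \frac{1}{74}\right) = \frac{147565}{130374} - \frac{163049}{37} = - \frac{21251890421}{4823838}$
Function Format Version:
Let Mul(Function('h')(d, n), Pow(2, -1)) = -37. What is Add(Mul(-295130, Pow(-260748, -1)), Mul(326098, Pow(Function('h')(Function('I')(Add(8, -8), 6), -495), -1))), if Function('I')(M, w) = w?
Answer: Rational(-21251890421, 4823838) ≈ -4405.6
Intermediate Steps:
Function('h')(d, n) = -74 (Function('h')(d, n) = Mul(2, -37) = -74)
Add(Mul(-295130, Pow(-260748, -1)), Mul(326098, Pow(Function('h')(Function('I')(Add(8, -8), 6), -495), -1))) = Add(Mul(-295130, Pow(-260748, -1)), Mul(326098, Pow(-74, -1))) = Add(Mul(-295130, Rational(-1, 260748)), Mul(326098, Rational(-1, 74))) = Add(Rational(147565, 130374), Rational(-163049, 37)) = Rational(-21251890421, 4823838)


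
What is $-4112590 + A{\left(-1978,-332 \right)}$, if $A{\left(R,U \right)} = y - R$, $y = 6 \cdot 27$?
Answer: $-4110450$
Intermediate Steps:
$y = 162$
$A{\left(R,U \right)} = 162 - R$
$-4112590 + A{\left(-1978,-332 \right)} = -4112590 + \left(162 - -1978\right) = -4112590 + \left(162 + 1978\right) = -4112590 + 2140 = -4110450$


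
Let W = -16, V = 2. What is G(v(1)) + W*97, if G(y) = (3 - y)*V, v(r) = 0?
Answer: -1546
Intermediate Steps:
G(y) = 6 - 2*y (G(y) = (3 - y)*2 = 6 - 2*y)
G(v(1)) + W*97 = (6 - 2*0) - 16*97 = (6 + 0) - 1552 = 6 - 1552 = -1546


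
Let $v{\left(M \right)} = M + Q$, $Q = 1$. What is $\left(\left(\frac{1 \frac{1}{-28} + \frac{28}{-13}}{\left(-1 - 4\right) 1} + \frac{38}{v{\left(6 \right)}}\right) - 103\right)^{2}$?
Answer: $\frac{31252229089}{3312400} \approx 9434.9$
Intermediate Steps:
$v{\left(M \right)} = 1 + M$ ($v{\left(M \right)} = M + 1 = 1 + M$)
$\left(\left(\frac{1 \frac{1}{-28} + \frac{28}{-13}}{\left(-1 - 4\right) 1} + \frac{38}{v{\left(6 \right)}}\right) - 103\right)^{2} = \left(\left(\frac{1 \frac{1}{-28} + \frac{28}{-13}}{\left(-1 - 4\right) 1} + \frac{38}{1 + 6}\right) - 103\right)^{2} = \left(\left(\frac{1 \left(- \frac{1}{28}\right) + 28 \left(- \frac{1}{13}\right)}{\left(-5\right) 1} + \frac{38}{7}\right) - 103\right)^{2} = \left(\left(\frac{- \frac{1}{28} - \frac{28}{13}}{-5} + 38 \cdot \frac{1}{7}\right) - 103\right)^{2} = \left(\left(\left(- \frac{797}{364}\right) \left(- \frac{1}{5}\right) + \frac{38}{7}\right) - 103\right)^{2} = \left(\left(\frac{797}{1820} + \frac{38}{7}\right) - 103\right)^{2} = \left(\frac{10677}{1820} - 103\right)^{2} = \left(- \frac{176783}{1820}\right)^{2} = \frac{31252229089}{3312400}$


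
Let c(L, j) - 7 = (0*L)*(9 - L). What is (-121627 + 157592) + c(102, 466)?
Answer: 35972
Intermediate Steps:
c(L, j) = 7 (c(L, j) = 7 + (0*L)*(9 - L) = 7 + 0*(9 - L) = 7 + 0 = 7)
(-121627 + 157592) + c(102, 466) = (-121627 + 157592) + 7 = 35965 + 7 = 35972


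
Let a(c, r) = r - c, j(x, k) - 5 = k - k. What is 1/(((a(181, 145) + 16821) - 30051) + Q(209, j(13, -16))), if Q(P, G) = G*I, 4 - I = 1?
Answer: -1/13251 ≈ -7.5466e-5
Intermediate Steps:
I = 3 (I = 4 - 1*1 = 4 - 1 = 3)
j(x, k) = 5 (j(x, k) = 5 + (k - k) = 5 + 0 = 5)
Q(P, G) = 3*G (Q(P, G) = G*3 = 3*G)
1/(((a(181, 145) + 16821) - 30051) + Q(209, j(13, -16))) = 1/((((145 - 1*181) + 16821) - 30051) + 3*5) = 1/((((145 - 181) + 16821) - 30051) + 15) = 1/(((-36 + 16821) - 30051) + 15) = 1/((16785 - 30051) + 15) = 1/(-13266 + 15) = 1/(-13251) = -1/13251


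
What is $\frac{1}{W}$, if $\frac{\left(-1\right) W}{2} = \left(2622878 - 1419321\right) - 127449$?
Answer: $- \frac{1}{2152216} \approx -4.6464 \cdot 10^{-7}$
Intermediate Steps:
$W = -2152216$ ($W = - 2 \left(\left(2622878 - 1419321\right) - 127449\right) = - 2 \left(1203557 - 127449\right) = \left(-2\right) 1076108 = -2152216$)
$\frac{1}{W} = \frac{1}{-2152216} = - \frac{1}{2152216}$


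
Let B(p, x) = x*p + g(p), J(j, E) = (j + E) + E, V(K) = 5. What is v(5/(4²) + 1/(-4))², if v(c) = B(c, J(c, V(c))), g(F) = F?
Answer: 31329/65536 ≈ 0.47804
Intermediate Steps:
J(j, E) = j + 2*E (J(j, E) = (E + j) + E = j + 2*E)
B(p, x) = p + p*x (B(p, x) = x*p + p = p*x + p = p + p*x)
v(c) = c*(11 + c) (v(c) = c*(1 + (c + 2*5)) = c*(1 + (c + 10)) = c*(1 + (10 + c)) = c*(11 + c))
v(5/(4²) + 1/(-4))² = ((5/(4²) + 1/(-4))*(11 + (5/(4²) + 1/(-4))))² = ((5/16 + 1*(-¼))*(11 + (5/16 + 1*(-¼))))² = ((5*(1/16) - ¼)*(11 + (5*(1/16) - ¼)))² = ((5/16 - ¼)*(11 + (5/16 - ¼)))² = ((11 + 1/16)/16)² = ((1/16)*(177/16))² = (177/256)² = 31329/65536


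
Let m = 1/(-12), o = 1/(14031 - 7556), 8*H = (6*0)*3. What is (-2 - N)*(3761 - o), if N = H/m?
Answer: -48704948/6475 ≈ -7522.0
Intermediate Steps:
H = 0 (H = ((6*0)*3)/8 = (0*3)/8 = (⅛)*0 = 0)
o = 1/6475 ≈ 0.00015444
m = -1/12 ≈ -0.083333
N = 0 (N = 0/(-1/12) = 0*(-12) = 0)
(-2 - N)*(3761 - o) = (-2 - 1*0)*(3761 - 1*1/6475) = (-2 + 0)*(3761 - 1/6475) = -2*24352474/6475 = -48704948/6475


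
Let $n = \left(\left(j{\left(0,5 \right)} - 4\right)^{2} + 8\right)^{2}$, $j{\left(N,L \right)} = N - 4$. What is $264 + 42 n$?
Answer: $217992$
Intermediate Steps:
$j{\left(N,L \right)} = -4 + N$ ($j{\left(N,L \right)} = N - 4 = -4 + N$)
$n = 5184$ ($n = \left(\left(\left(-4 + 0\right) - 4\right)^{2} + 8\right)^{2} = \left(\left(-4 - 4\right)^{2} + 8\right)^{2} = \left(\left(-8\right)^{2} + 8\right)^{2} = \left(64 + 8\right)^{2} = 72^{2} = 5184$)
$264 + 42 n = 264 + 42 \cdot 5184 = 264 + 217728 = 217992$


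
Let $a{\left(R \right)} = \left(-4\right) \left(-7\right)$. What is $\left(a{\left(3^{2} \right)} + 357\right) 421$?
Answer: $162085$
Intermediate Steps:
$a{\left(R \right)} = 28$
$\left(a{\left(3^{2} \right)} + 357\right) 421 = \left(28 + 357\right) 421 = 385 \cdot 421 = 162085$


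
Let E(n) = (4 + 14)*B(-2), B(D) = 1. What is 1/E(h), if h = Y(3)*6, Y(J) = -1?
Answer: 1/18 ≈ 0.055556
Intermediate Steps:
h = -6 (h = -1*6 = -6)
E(n) = 18 (E(n) = (4 + 14)*1 = 18*1 = 18)
1/E(h) = 1/18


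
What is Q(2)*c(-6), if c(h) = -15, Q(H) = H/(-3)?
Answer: 10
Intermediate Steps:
Q(H) = -H/3 (Q(H) = H*(-⅓) = -H/3)
Q(2)*c(-6) = -⅓*2*(-15) = -⅔*(-15) = 10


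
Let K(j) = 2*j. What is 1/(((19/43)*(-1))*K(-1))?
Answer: 43/38 ≈ 1.1316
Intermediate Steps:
1/(((19/43)*(-1))*K(-1)) = 1/(((19/43)*(-1))*(2*(-1))) = 1/(((19*(1/43))*(-1))*(-2)) = 1/(((19/43)*(-1))*(-2)) = 1/(-19/43*(-2)) = 1/(38/43) = 43/38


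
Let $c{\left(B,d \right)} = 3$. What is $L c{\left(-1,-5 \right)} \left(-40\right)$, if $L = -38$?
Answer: $4560$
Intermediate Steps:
$L c{\left(-1,-5 \right)} \left(-40\right) = \left(-38\right) 3 \left(-40\right) = \left(-114\right) \left(-40\right) = 4560$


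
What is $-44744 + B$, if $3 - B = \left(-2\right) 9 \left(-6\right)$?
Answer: $-44849$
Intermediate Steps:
$B = -105$ ($B = 3 - \left(-2\right) 9 \left(-6\right) = 3 - \left(-18\right) \left(-6\right) = 3 - 108 = -105$)
$-44744 + B = -44744 - 105 = -44849$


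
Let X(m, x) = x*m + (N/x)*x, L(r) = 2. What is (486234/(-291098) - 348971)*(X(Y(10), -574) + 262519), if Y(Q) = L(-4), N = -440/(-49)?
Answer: -92933223700704332/1018843 ≈ -9.1214e+10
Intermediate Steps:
N = 440/49 (N = -440*(-1/49) = 440/49 ≈ 8.9796)
Y(Q) = 2
X(m, x) = 440/49 + m*x (X(m, x) = x*m + (440/(49*x))*x = m*x + 440/49 = 440/49 + m*x)
(486234/(-291098) - 348971)*(X(Y(10), -574) + 262519) = (486234/(-291098) - 348971)*((440/49 + 2*(-574)) + 262519) = (486234*(-1/291098) - 348971)*((440/49 - 1148) + 262519) = (-243117/145549 - 348971)*(-55812/49 + 262519) = -50792623196/145549*12807619/49 = -92933223700704332/1018843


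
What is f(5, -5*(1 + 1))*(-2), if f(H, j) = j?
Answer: 20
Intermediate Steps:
f(5, -5*(1 + 1))*(-2) = -5*(1 + 1)*(-2) = -5*2*(-2) = -10*(-2) = 20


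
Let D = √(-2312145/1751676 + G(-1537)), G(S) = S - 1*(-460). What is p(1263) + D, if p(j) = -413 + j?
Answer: 850 + I*√91907870449227/291946 ≈ 850.0 + 32.838*I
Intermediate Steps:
G(S) = 460 + S (G(S) = S + 460 = 460 + S)
D = I*√91907870449227/291946 (D = √(-2312145/1751676 + (460 - 1537)) = √(-2312145*1/1751676 - 1077) = √(-770715/583892 - 1077) = √(-629622399/583892) = I*√91907870449227/291946 ≈ 32.838*I)
p(1263) + D = (-413 + 1263) + I*√91907870449227/291946 = 850 + I*√91907870449227/291946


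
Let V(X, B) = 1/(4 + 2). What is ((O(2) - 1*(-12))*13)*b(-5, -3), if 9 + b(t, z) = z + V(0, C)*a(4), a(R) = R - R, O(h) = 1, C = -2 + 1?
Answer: -2028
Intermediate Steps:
C = -1
a(R) = 0
V(X, B) = ⅙ (V(X, B) = 1/6 = ⅙)
b(t, z) = -9 + z (b(t, z) = -9 + (z + (⅙)*0) = -9 + (z + 0) = -9 + z)
((O(2) - 1*(-12))*13)*b(-5, -3) = ((1 - 1*(-12))*13)*(-9 - 3) = ((1 + 12)*13)*(-12) = (13*13)*(-12) = 169*(-12) = -2028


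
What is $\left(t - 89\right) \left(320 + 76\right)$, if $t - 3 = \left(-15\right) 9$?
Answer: $-87516$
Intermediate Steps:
$t = -132$ ($t = 3 - 135 = -132$)
$\left(t - 89\right) \left(320 + 76\right) = \left(-132 - 89\right) \left(320 + 76\right) = \left(-221\right) 396 = -87516$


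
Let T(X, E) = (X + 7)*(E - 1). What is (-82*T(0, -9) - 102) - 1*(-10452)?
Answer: 16090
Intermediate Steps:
T(X, E) = (-1 + E)*(7 + X) (T(X, E) = (7 + X)*(-1 + E) = (-1 + E)*(7 + X))
(-82*T(0, -9) - 102) - 1*(-10452) = (-82*(-7 - 1*0 + 7*(-9) - 9*0) - 102) - 1*(-10452) = (-82*(-7 + 0 - 63 + 0) - 102) + 10452 = (-82*(-70) - 102) + 10452 = (5740 - 102) + 10452 = 5638 + 10452 = 16090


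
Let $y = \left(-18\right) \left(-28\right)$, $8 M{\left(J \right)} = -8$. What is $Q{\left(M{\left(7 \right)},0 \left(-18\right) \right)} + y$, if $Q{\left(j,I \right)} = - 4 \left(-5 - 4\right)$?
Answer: $540$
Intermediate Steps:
$M{\left(J \right)} = -1$ ($M{\left(J \right)} = \frac{1}{8} \left(-8\right) = -1$)
$Q{\left(j,I \right)} = 36$ ($Q{\left(j,I \right)} = \left(-4\right) \left(-9\right) = 36$)
$y = 504$
$Q{\left(M{\left(7 \right)},0 \left(-18\right) \right)} + y = 36 + 504 = 540$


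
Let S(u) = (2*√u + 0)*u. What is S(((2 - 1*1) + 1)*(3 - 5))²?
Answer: -256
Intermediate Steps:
S(u) = 2*u^(3/2) (S(u) = (2*√u)*u = 2*u^(3/2))
S(((2 - 1*1) + 1)*(3 - 5))² = (2*(((2 - 1*1) + 1)*(3 - 5))^(3/2))² = (2*(((2 - 1) + 1)*(-2))^(3/2))² = (2*((1 + 1)*(-2))^(3/2))² = (2*(2*(-2))^(3/2))² = (2*(-4)^(3/2))² = (2*(-8*I))² = (-16*I)² = -256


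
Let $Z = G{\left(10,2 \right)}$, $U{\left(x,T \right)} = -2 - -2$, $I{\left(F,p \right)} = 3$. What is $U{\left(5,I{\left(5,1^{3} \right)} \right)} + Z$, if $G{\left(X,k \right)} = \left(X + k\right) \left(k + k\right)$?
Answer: $48$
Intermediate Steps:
$G{\left(X,k \right)} = 2 k \left(X + k\right)$ ($G{\left(X,k \right)} = \left(X + k\right) 2 k = 2 k \left(X + k\right)$)
$U{\left(x,T \right)} = 0$ ($U{\left(x,T \right)} = -2 + 2 = 0$)
$Z = 48$ ($Z = 2 \cdot 2 \left(10 + 2\right) = 2 \cdot 2 \cdot 12 = 48$)
$U{\left(5,I{\left(5,1^{3} \right)} \right)} + Z = 0 + 48 = 48$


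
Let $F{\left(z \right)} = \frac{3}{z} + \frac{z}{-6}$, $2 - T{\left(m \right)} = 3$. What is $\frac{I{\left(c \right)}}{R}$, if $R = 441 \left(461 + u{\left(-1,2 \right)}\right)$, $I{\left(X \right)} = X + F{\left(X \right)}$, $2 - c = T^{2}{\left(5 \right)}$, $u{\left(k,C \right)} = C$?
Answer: $\frac{23}{1225098} \approx 1.8774 \cdot 10^{-5}$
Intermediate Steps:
$T{\left(m \right)} = -1$ ($T{\left(m \right)} = 2 - 3 = -1$)
$F{\left(z \right)} = \frac{3}{z} - \frac{z}{6}$ ($F{\left(z \right)} = \frac{3}{z} + z \left(- \frac{1}{6}\right) = \frac{3}{z} - \frac{z}{6}$)
$c = 1$ ($c = 2 - \left(-1\right)^{2} = 2 - 1 = 1$)
$I{\left(X \right)} = \frac{3}{X} + \frac{5 X}{6}$ ($I{\left(X \right)} = X - \left(- \frac{3}{X} + \frac{X}{6}\right) = \frac{3}{X} + \frac{5 X}{6}$)
$R = 204183$ ($R = 441 \left(461 + 2\right) = 441 \cdot 463 = 204183$)
$\frac{I{\left(c \right)}}{R} = \frac{\frac{3}{1} + \frac{5}{6} \cdot 1}{204183} = \left(3 \cdot 1 + \frac{5}{6}\right) \frac{1}{204183} = \left(3 + \frac{5}{6}\right) \frac{1}{204183} = \frac{23}{6} \cdot \frac{1}{204183} = \frac{23}{1225098}$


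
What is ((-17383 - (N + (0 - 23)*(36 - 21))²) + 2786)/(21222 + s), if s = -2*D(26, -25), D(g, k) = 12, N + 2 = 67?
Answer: -30999/7066 ≈ -4.3871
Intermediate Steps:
N = 65 (N = -2 + 67 = 65)
s = -24 (s = -2*12 = -24)
((-17383 - (N + (0 - 23)*(36 - 21))²) + 2786)/(21222 + s) = ((-17383 - (65 + (0 - 23)*(36 - 21))²) + 2786)/(21222 - 24) = ((-17383 - (65 - 23*15)²) + 2786)/21198 = ((-17383 - (65 - 345)²) + 2786)*(1/21198) = ((-17383 - 1*(-280)²) + 2786)*(1/21198) = ((-17383 - 1*78400) + 2786)*(1/21198) = ((-17383 - 78400) + 2786)*(1/21198) = (-95783 + 2786)*(1/21198) = -92997*1/21198 = -30999/7066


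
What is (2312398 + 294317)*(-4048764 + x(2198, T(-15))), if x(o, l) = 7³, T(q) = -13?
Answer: -10553079747015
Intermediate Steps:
x(o, l) = 343
(2312398 + 294317)*(-4048764 + x(2198, T(-15))) = (2312398 + 294317)*(-4048764 + 343) = 2606715*(-4048421) = -10553079747015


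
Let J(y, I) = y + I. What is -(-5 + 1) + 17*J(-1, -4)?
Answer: -81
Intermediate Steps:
J(y, I) = I + y
-(-5 + 1) + 17*J(-1, -4) = -(-5 + 1) + 17*(-4 - 1) = -1*(-4) + 17*(-5) = 4 - 85 = -81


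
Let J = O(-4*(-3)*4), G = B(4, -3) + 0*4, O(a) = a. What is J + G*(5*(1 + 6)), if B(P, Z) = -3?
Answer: -57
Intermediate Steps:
G = -3 (G = -3 + 0*4 = -3 + 0 = -3)
J = 48 (J = -4*(-3)*4 = 12*4 = 48)
J + G*(5*(1 + 6)) = 48 - 15*(1 + 6) = 48 - 15*7 = 48 - 3*35 = 48 - 105 = -57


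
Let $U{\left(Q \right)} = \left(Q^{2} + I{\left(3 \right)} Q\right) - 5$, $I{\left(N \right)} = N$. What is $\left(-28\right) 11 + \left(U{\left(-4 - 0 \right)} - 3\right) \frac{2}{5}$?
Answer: $- \frac{1548}{5} \approx -309.6$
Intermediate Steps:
$U{\left(Q \right)} = -5 + Q^{2} + 3 Q$ ($U{\left(Q \right)} = \left(Q^{2} + 3 Q\right) - 5 = -5 + Q^{2} + 3 Q$)
$\left(-28\right) 11 + \left(U{\left(-4 - 0 \right)} - 3\right) \frac{2}{5} = \left(-28\right) 11 + \left(\left(-5 + \left(-4 - 0\right)^{2} + 3 \left(-4 - 0\right)\right) - 3\right) \frac{2}{5} = -308 + \left(\left(-5 + \left(-4 + 0\right)^{2} + 3 \left(-4 + 0\right)\right) - 3\right) 2 \cdot \frac{1}{5} = -308 + \left(\left(-5 + \left(-4\right)^{2} + 3 \left(-4\right)\right) - 3\right) \frac{2}{5} = -308 + \left(\left(-5 + 16 - 12\right) - 3\right) \frac{2}{5} = -308 + \left(-1 - 3\right) \frac{2}{5} = -308 - \frac{8}{5} = - \frac{1548}{5}$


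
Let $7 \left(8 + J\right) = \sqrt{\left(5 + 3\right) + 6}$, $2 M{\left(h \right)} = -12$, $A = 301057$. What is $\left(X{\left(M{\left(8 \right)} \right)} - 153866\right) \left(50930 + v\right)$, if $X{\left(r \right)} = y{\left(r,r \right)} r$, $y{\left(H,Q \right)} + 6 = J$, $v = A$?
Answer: $-54129264834 - \frac{2111922 \sqrt{14}}{7} \approx -5.413 \cdot 10^{10}$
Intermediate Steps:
$M{\left(h \right)} = -6$ ($M{\left(h \right)} = \frac{1}{2} \left(-12\right) = -6$)
$v = 301057$
$J = -8 + \frac{\sqrt{14}}{7}$ ($J = -8 + \frac{\sqrt{\left(5 + 3\right) + 6}}{7} = -8 + \frac{\sqrt{8 + 6}}{7} = -8 + \frac{\sqrt{14}}{7} \approx -7.4655$)
$y{\left(H,Q \right)} = -14 + \frac{\sqrt{14}}{7}$ ($y{\left(H,Q \right)} = -6 - \left(8 - \frac{\sqrt{14}}{7}\right) = -14 + \frac{\sqrt{14}}{7}$)
$X{\left(r \right)} = r \left(-14 + \frac{\sqrt{14}}{7}\right)$ ($X{\left(r \right)} = \left(-14 + \frac{\sqrt{14}}{7}\right) r = r \left(-14 + \frac{\sqrt{14}}{7}\right)$)
$\left(X{\left(M{\left(8 \right)} \right)} - 153866\right) \left(50930 + v\right) = \left(\frac{1}{7} \left(-6\right) \left(-98 + \sqrt{14}\right) - 153866\right) \left(50930 + 301057\right) = \left(\left(84 - \frac{6 \sqrt{14}}{7}\right) - 153866\right) 351987 = \left(-153782 - \frac{6 \sqrt{14}}{7}\right) 351987 = -54129264834 - \frac{2111922 \sqrt{14}}{7}$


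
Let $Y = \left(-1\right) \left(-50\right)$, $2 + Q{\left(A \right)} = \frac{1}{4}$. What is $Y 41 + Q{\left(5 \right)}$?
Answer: $\frac{8193}{4} \approx 2048.3$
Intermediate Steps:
$Q{\left(A \right)} = - \frac{7}{4}$ ($Q{\left(A \right)} = -2 + \frac{1}{4} = - \frac{7}{4}$)
$Y = 50$
$Y 41 + Q{\left(5 \right)} = 50 \cdot 41 - \frac{7}{4} = 2050 - \frac{7}{4} = \frac{8193}{4}$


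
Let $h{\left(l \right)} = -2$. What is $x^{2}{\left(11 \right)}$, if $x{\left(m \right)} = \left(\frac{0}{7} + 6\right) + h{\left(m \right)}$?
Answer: $16$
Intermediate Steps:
$x{\left(m \right)} = 4$ ($x{\left(m \right)} = \left(\frac{0}{7} + 6\right) - 2 = \left(0 \cdot \frac{1}{7} + 6\right) - 2 = \left(0 + 6\right) - 2 = 6 - 2 = 4$)
$x^{2}{\left(11 \right)} = 4^{2} = 16$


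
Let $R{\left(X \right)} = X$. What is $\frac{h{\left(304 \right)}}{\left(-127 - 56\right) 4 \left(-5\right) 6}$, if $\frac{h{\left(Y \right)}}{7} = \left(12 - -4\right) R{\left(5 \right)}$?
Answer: $\frac{14}{549} \approx 0.025501$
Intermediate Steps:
$h{\left(Y \right)} = 560$ ($h{\left(Y \right)} = 7 \left(12 - -4\right) 5 = 7 \left(12 + 4\right) 5 = 7 \cdot 16 \cdot 5 = 7 \cdot 80 = 560$)
$\frac{h{\left(304 \right)}}{\left(-127 - 56\right) 4 \left(-5\right) 6} = \frac{560}{\left(-127 - 56\right) 4 \left(-5\right) 6} = \frac{560}{\left(-183\right) \left(\left(-20\right) 6\right)} = \frac{560}{\left(-183\right) \left(-120\right)} = \frac{560}{21960} = 560 \cdot \frac{1}{21960} = \frac{14}{549}$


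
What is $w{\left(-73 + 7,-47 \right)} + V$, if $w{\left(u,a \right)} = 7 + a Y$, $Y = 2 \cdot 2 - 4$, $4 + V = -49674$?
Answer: $-49671$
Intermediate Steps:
$V = -49678$ ($V = -4 - 49674 = -49678$)
$Y = 0$ ($Y = 4 - 4 = 0$)
$w{\left(u,a \right)} = 7$ ($w{\left(u,a \right)} = 7 + a 0 = 7 + 0 = 7$)
$w{\left(-73 + 7,-47 \right)} + V = 7 - 49678 = -49671$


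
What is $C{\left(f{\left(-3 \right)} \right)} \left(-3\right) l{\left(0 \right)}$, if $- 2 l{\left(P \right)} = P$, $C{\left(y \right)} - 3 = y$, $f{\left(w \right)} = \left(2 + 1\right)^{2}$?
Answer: $0$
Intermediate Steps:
$f{\left(w \right)} = 9$ ($f{\left(w \right)} = 3^{2} = 9$)
$C{\left(y \right)} = 3 + y$
$l{\left(P \right)} = - \frac{P}{2}$
$C{\left(f{\left(-3 \right)} \right)} \left(-3\right) l{\left(0 \right)} = \left(3 + 9\right) \left(-3\right) \left(\left(- \frac{1}{2}\right) 0\right) = 12 \left(-3\right) 0 = \left(-36\right) 0 = 0$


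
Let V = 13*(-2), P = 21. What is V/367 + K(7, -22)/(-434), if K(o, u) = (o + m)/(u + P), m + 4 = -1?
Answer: -5275/79639 ≈ -0.066236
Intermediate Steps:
m = -5 (m = -4 - 1 = -5)
K(o, u) = (-5 + o)/(21 + u) (K(o, u) = (o - 5)/(u + 21) = (-5 + o)/(21 + u))
V = -26
V/367 + K(7, -22)/(-434) = -26/367 + ((-5 + 7)/(21 - 22))/(-434) = -26*1/367 + (2/(-1))*(-1/434) = -26/367 - 1*2*(-1/434) = -26/367 - 2*(-1/434) = -26/367 + 1/217 = -5275/79639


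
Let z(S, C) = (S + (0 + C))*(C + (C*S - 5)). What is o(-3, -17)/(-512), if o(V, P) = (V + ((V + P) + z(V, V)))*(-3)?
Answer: -87/512 ≈ -0.16992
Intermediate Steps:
z(S, C) = (C + S)*(-5 + C + C*S) (z(S, C) = (S + C)*(C + (-5 + C*S)) = (C + S)*(-5 + C + C*S))
o(V, P) = -6*V² - 6*V³ - 3*P + 24*V (o(V, P) = (V + ((V + P) + (V² - 5*V - 5*V + V*V + V*V² + V*V²)))*(-3) = (V + ((P + V) + (V² - 5*V - 5*V + V² + V³ + V³)))*(-3) = (V + ((P + V) + (-10*V + 2*V² + 2*V³)))*(-3) = (V + (P - 9*V + 2*V² + 2*V³))*(-3) = (P - 8*V + 2*V² + 2*V³)*(-3) = -6*V² - 6*V³ - 3*P + 24*V)
o(-3, -17)/(-512) = (-6*(-3)² - 6*(-3)³ - 3*(-17) + 24*(-3))/(-512) = (-6*9 - 6*(-27) + 51 - 72)*(-1/512) = (-54 + 162 + 51 - 72)*(-1/512) = 87*(-1/512) = -87/512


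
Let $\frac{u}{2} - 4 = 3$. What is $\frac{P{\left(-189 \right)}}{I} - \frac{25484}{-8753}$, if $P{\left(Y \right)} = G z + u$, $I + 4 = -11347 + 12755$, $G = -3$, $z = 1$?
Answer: $\frac{35875819}{12289212} \approx 2.9193$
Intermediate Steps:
$u = 14$ ($u = 8 + 2 \cdot 3 = 8 + 6 = 14$)
$I = 1404$ ($I = -4 + \left(-11347 + 12755\right) = -4 + 1408 = 1404$)
$P{\left(Y \right)} = 11$ ($P{\left(Y \right)} = \left(-3\right) 1 + 14 = -3 + 14 = 11$)
$\frac{P{\left(-189 \right)}}{I} - \frac{25484}{-8753} = \frac{11}{1404} - \frac{25484}{-8753} = 11 \cdot \frac{1}{1404} - - \frac{25484}{8753} = \frac{11}{1404} + \frac{25484}{8753} = \frac{35875819}{12289212}$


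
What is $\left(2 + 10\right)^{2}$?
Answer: $144$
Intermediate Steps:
$\left(2 + 10\right)^{2} = 12^{2} = 144$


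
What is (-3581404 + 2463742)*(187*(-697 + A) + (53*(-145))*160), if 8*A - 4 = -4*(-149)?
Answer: 1504276933068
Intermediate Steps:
A = 75 (A = 1/2 + (-4*(-149))/8 = 1/2 + (1/8)*596 = 1/2 + 149/2 = 75)
(-3581404 + 2463742)*(187*(-697 + A) + (53*(-145))*160) = (-3581404 + 2463742)*(187*(-697 + 75) + (53*(-145))*160) = -1117662*(187*(-622) - 7685*160) = -1117662*(-116314 - 1229600) = -1117662*(-1345914) = 1504276933068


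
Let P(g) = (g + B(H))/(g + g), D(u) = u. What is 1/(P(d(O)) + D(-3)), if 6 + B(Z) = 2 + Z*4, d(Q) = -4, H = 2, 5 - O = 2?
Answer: -1/3 ≈ -0.33333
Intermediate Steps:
O = 3 (O = 5 - 1*2 = 5 - 2 = 3)
B(Z) = -4 + 4*Z (B(Z) = -6 + (2 + Z*4) = -6 + (2 + 4*Z) = -4 + 4*Z)
P(g) = (4 + g)/(2*g) (P(g) = (g + (-4 + 4*2))/(g + g) = (g + (-4 + 8))/((2*g)) = (g + 4)*(1/(2*g)) = (4 + g)*(1/(2*g)) = (4 + g)/(2*g))
1/(P(d(O)) + D(-3)) = 1/((1/2)*(4 - 4)/(-4) - 3) = 1/((1/2)*(-1/4)*0 - 3) = 1/(0 - 3) = 1/(-3) = -1/3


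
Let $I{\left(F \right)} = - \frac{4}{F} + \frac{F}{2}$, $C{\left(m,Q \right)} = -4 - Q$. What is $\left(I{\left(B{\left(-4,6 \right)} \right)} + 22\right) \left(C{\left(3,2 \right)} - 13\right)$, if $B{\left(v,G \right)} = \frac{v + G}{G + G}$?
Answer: $\frac{437}{12} \approx 36.417$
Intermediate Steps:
$B{\left(v,G \right)} = \frac{G + v}{2 G}$
$I{\left(F \right)} = \frac{F}{2} - \frac{4}{F}$ ($I{\left(F \right)} = - \frac{4}{F} + F \frac{1}{2} = - \frac{4}{F} + \frac{F}{2} = \frac{F}{2} - \frac{4}{F}$)
$\left(I{\left(B{\left(-4,6 \right)} \right)} + 22\right) \left(C{\left(3,2 \right)} - 13\right) = \left(\left(\frac{\frac{1}{2} \cdot \frac{1}{6} \left(6 - 4\right)}{2} - \frac{4}{\frac{1}{2} \cdot \frac{1}{6} \left(6 - 4\right)}\right) + 22\right) \left(\left(-4 - 2\right) - 13\right) = \left(\left(\frac{\frac{1}{2} \cdot \frac{1}{6} \cdot 2}{2} - \frac{4}{\frac{1}{2} \cdot \frac{1}{6} \cdot 2}\right) + 22\right) \left(\left(-4 - 2\right) - 13\right) = \left(\left(\frac{1}{2} \cdot \frac{1}{6} - 4 \frac{1}{\frac{1}{6}}\right) + 22\right) \left(-6 - 13\right) = \left(\left(\frac{1}{12} - 24\right) + 22\right) \left(-19\right) = \left(- \frac{287}{12} + 22\right) \left(-19\right) = \left(- \frac{23}{12}\right) \left(-19\right) = \frac{437}{12}$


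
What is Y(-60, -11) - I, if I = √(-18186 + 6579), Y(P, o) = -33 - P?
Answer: 27 - I*√11607 ≈ 27.0 - 107.74*I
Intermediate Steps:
I = I*√11607 (I = √(-11607) = I*√11607 ≈ 107.74*I)
Y(-60, -11) - I = (-33 - 1*(-60)) - I*√11607 = (-33 + 60) - I*√11607 = 27 - I*√11607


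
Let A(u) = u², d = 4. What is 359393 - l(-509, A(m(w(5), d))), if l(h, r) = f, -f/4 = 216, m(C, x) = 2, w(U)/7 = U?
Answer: 360257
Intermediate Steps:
w(U) = 7*U
f = -864 (f = -4*216 = -864)
l(h, r) = -864
359393 - l(-509, A(m(w(5), d))) = 359393 - 1*(-864) = 359393 + 864 = 360257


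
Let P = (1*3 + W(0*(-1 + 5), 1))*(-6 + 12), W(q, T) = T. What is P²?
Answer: 576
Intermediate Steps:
P = 24 (P = (1*3 + 1)*(-6 + 12) = (3 + 1)*6 = 4*6 = 24)
P² = 24² = 576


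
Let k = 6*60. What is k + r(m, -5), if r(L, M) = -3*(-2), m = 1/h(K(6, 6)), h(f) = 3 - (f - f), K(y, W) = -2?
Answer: 366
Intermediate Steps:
h(f) = 3 (h(f) = 3 - 1*0 = 3 + 0 = 3)
k = 360
m = ⅓ (m = 1/3 = ⅓ ≈ 0.33333)
r(L, M) = 6
k + r(m, -5) = 360 + 6 = 366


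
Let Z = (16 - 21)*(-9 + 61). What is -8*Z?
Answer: 2080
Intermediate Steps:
Z = -260 (Z = -5*52 = -260)
-8*Z = -8*(-260) = 2080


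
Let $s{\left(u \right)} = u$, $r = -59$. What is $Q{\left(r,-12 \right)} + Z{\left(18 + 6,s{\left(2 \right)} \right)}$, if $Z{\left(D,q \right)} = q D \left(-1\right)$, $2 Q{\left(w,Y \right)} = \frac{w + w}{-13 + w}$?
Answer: $- \frac{3397}{72} \approx -47.181$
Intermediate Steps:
$Q{\left(w,Y \right)} = \frac{w}{-13 + w}$ ($Q{\left(w,Y \right)} = \frac{\left(w + w\right) \frac{1}{-13 + w}}{2} = \frac{2 w \frac{1}{-13 + w}}{2} = \frac{w}{-13 + w}$)
$Z{\left(D,q \right)} = - D q$ ($Z{\left(D,q \right)} = D q \left(-1\right) = - D q$)
$Q{\left(r,-12 \right)} + Z{\left(18 + 6,s{\left(2 \right)} \right)} = - \frac{59}{-13 - 59} - \left(18 + 6\right) 2 = - \frac{59}{-72} - 24 \cdot 2 = \left(-59\right) \left(- \frac{1}{72}\right) - 48 = \frac{59}{72} - 48 = - \frac{3397}{72}$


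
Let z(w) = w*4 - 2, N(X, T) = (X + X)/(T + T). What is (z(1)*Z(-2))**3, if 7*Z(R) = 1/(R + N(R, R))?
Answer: -8/343 ≈ -0.023324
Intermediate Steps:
N(X, T) = X/T (N(X, T) = (2*X)/((2*T)) = (2*X)*(1/(2*T)) = X/T)
z(w) = -2 + 4*w (z(w) = 4*w - 2 = -2 + 4*w)
Z(R) = 1/(7*(1 + R)) (Z(R) = 1/(7*(R + R/R)) = 1/(7*(R + 1)) = 1/(7*(1 + R)))
(z(1)*Z(-2))**3 = ((-2 + 4*1)*(1/(7*(1 - 2))))**3 = ((-2 + 4)*((1/7)/(-1)))**3 = (2*((1/7)*(-1)))**3 = (2*(-1/7))**3 = (-2/7)**3 = -8/343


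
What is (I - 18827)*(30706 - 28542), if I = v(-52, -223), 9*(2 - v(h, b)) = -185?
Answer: -366235360/9 ≈ -4.0693e+7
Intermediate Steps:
v(h, b) = 203/9 (v(h, b) = 2 - ⅑*(-185) = 2 + 185/9 = 203/9)
I = 203/9 ≈ 22.556
(I - 18827)*(30706 - 28542) = (203/9 - 18827)*(30706 - 28542) = -169240/9*2164 = -366235360/9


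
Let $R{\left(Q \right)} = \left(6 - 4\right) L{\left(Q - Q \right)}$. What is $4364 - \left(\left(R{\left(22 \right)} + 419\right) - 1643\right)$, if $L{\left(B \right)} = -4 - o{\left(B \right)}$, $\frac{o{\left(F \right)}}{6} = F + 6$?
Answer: $5668$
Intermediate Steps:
$o{\left(F \right)} = 36 + 6 F$ ($o{\left(F \right)} = 6 \left(F + 6\right) = 6 \left(6 + F\right) = 36 + 6 F$)
$L{\left(B \right)} = -40 - 6 B$ ($L{\left(B \right)} = -4 - \left(36 + 6 B\right) = -40 - 6 B$)
$R{\left(Q \right)} = -80$ ($R{\left(Q \right)} = \left(6 - 4\right) \left(-40 - 6 \left(Q - Q\right)\right) = 2 \left(-40 - 0\right) = 2 \left(-40 + 0\right) = 2 \left(-40\right) = -80$)
$4364 - \left(\left(R{\left(22 \right)} + 419\right) - 1643\right) = 4364 - \left(\left(-80 + 419\right) - 1643\right) = 4364 - \left(339 - 1643\right) = 4364 - -1304 = 4364 + 1304 = 5668$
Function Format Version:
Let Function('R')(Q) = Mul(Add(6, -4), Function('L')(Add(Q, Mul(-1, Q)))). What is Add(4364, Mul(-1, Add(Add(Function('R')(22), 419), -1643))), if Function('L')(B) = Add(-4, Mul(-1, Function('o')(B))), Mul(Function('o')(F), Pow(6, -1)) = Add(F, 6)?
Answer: 5668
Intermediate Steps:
Function('o')(F) = Add(36, Mul(6, F)) (Function('o')(F) = Mul(6, Add(F, 6)) = Mul(6, Add(6, F)) = Add(36, Mul(6, F)))
Function('L')(B) = Add(-40, Mul(-6, B)) (Function('L')(B) = Add(-4, Mul(-1, Add(36, Mul(6, B)))) = Add(-4, Add(-36, Mul(-6, B))) = Add(-40, Mul(-6, B)))
Function('R')(Q) = -80 (Function('R')(Q) = Mul(Add(6, -4), Add(-40, Mul(-6, Add(Q, Mul(-1, Q))))) = Mul(2, Add(-40, Mul(-6, 0))) = Mul(2, Add(-40, 0)) = Mul(2, -40) = -80)
Add(4364, Mul(-1, Add(Add(Function('R')(22), 419), -1643))) = Add(4364, Mul(-1, Add(Add(-80, 419), -1643))) = Add(4364, Mul(-1, Add(339, -1643))) = Add(4364, Mul(-1, -1304)) = Add(4364, 1304) = 5668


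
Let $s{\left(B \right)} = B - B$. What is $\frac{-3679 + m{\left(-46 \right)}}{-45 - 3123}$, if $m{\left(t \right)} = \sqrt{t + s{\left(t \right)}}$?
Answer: $\frac{3679}{3168} - \frac{i \sqrt{46}}{3168} \approx 1.1613 - 0.0021409 i$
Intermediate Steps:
$s{\left(B \right)} = 0$
$m{\left(t \right)} = \sqrt{t}$ ($m{\left(t \right)} = \sqrt{t + 0} = \sqrt{t}$)
$\frac{-3679 + m{\left(-46 \right)}}{-45 - 3123} = \frac{-3679 + \sqrt{-46}}{-45 - 3123} = \frac{-3679 + i \sqrt{46}}{-3168} = \left(-3679 + i \sqrt{46}\right) \left(- \frac{1}{3168}\right) = \frac{3679}{3168} - \frac{i \sqrt{46}}{3168}$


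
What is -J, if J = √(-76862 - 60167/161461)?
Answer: -I*√2003775500417089/161461 ≈ -277.24*I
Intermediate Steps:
J = I*√2003775500417089/161461 (J = √(-76862 - 60167*1/161461) = √(-76862 - 60167/161461) = √(-12410275549/161461) = I*√2003775500417089/161461 ≈ 277.24*I)
-J = -I*√2003775500417089/161461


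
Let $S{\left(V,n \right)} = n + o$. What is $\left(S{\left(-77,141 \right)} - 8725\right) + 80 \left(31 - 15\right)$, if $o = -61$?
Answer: $-7365$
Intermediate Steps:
$S{\left(V,n \right)} = -61 + n$ ($S{\left(V,n \right)} = n - 61 = -61 + n$)
$\left(S{\left(-77,141 \right)} - 8725\right) + 80 \left(31 - 15\right) = \left(\left(-61 + 141\right) - 8725\right) + 80 \left(31 - 15\right) = \left(80 - 8725\right) + 80 \cdot 16 = -8645 + 1280 = -7365$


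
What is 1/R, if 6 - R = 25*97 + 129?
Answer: -1/2548 ≈ -0.00039246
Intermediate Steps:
R = -2548 (R = 6 - (25*97 + 129) = 6 - (2425 + 129) = 6 - 1*2554 = 6 - 2554 = -2548)
1/R = 1/(-2548) = -1/2548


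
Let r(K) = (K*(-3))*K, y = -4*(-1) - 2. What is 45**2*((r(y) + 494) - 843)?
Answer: -731025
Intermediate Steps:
y = 2 (y = 4 - 2 = 2)
r(K) = -3*K**2 (r(K) = (-3*K)*K = -3*K**2)
45**2*((r(y) + 494) - 843) = 45**2*((-3*2**2 + 494) - 843) = 2025*((-3*4 + 494) - 843) = 2025*((-12 + 494) - 843) = 2025*(482 - 843) = 2025*(-361) = -731025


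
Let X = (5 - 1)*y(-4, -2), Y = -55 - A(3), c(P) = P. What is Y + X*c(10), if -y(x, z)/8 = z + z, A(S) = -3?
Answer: 1228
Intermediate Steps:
y(x, z) = -16*z (y(x, z) = -8*(z + z) = -16*z)
Y = -52 (Y = -55 - 1*(-3) = -55 + 3 = -52)
X = 128 (X = (5 - 1)*(-16*(-2)) = 4*32 = 128)
Y + X*c(10) = -52 + 128*10 = -52 + 1280 = 1228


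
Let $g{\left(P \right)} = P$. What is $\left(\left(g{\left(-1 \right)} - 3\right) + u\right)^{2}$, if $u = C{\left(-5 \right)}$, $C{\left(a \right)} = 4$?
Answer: $0$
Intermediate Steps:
$u = 4$
$\left(\left(g{\left(-1 \right)} - 3\right) + u\right)^{2} = \left(\left(-1 - 3\right) + 4\right)^{2} = \left(-4 + 4\right)^{2} = 0^{2} = 0$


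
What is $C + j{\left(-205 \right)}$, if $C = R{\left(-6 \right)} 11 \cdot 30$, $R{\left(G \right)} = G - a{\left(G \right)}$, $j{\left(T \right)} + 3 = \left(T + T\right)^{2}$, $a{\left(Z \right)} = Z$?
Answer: $168097$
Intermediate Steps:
$j{\left(T \right)} = -3 + 4 T^{2}$ ($j{\left(T \right)} = -3 + \left(T + T\right)^{2} = -3 + \left(2 T\right)^{2} = -3 + 4 T^{2}$)
$R{\left(G \right)} = 0$ ($R{\left(G \right)} = G - G = 0$)
$C = 0$ ($C = 0 \cdot 11 \cdot 30 = 0 \cdot 30 = 0$)
$C + j{\left(-205 \right)} = 0 - \left(3 - 4 \left(-205\right)^{2}\right) = 0 + \left(-3 + 4 \cdot 42025\right) = 0 + \left(-3 + 168100\right) = 0 + 168097 = 168097$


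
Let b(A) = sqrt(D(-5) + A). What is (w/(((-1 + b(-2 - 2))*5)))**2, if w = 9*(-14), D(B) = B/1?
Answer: -31752/625 + 23814*I/625 ≈ -50.803 + 38.102*I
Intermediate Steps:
D(B) = B (D(B) = B*1 = B)
w = -126
b(A) = sqrt(-5 + A)
(w/(((-1 + b(-2 - 2))*5)))**2 = (-126*1/(5*(-1 + sqrt(-5 + (-2 - 2)))))**2 = (-126*1/(5*(-1 + sqrt(-5 - 4))))**2 = (-126*1/(5*(-1 + sqrt(-9))))**2 = (-(-63/25 - 189*I/25))**2 = (-126*(-5 - 15*I)/250)**2 = (-63*(-5 - 15*I)/125)**2 = 3969*(-5 - 15*I)**2/15625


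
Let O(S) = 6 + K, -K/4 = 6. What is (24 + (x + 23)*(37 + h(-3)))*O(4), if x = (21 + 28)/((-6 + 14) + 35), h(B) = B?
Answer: -653832/43 ≈ -15205.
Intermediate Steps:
K = -24 (K = -4*6 = -24)
O(S) = -18 (O(S) = 6 - 24 = -18)
x = 49/43 (x = 49/(8 + 35) = 49/43 ≈ 1.1395)
(24 + (x + 23)*(37 + h(-3)))*O(4) = (24 + (49/43 + 23)*(37 - 3))*(-18) = (24 + (1038/43)*34)*(-18) = (24 + 35292/43)*(-18) = (36324/43)*(-18) = -653832/43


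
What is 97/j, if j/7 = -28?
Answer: -97/196 ≈ -0.49490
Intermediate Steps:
j = -196 (j = 7*(-28) = -196)
97/j = 97/(-196) = -1/196*97 = -97/196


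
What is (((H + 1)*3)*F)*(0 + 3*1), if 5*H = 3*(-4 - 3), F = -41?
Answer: 5904/5 ≈ 1180.8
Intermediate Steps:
H = -21/5 (H = (3*(-4 - 3))/5 = (3*(-7))/5 = (⅕)*(-21) = -21/5 ≈ -4.2000)
(((H + 1)*3)*F)*(0 + 3*1) = (((-21/5 + 1)*3)*(-41))*(0 + 3*1) = (-16/5*3*(-41))*(0 + 3) = -48/5*(-41)*3 = (1968/5)*3 = 5904/5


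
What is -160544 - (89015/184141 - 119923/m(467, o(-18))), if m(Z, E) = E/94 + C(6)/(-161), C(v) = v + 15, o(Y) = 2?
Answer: -27359856138425/21728638 ≈ -1.2592e+6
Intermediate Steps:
C(v) = 15 + v
m(Z, E) = -3/23 + E/94 (m(Z, E) = E/94 + (15 + 6)/(-161) = E*(1/94) + 21*(-1/161) = E/94 - 3/23 = -3/23 + E/94)
-160544 - (89015/184141 - 119923/m(467, o(-18))) = -160544 - (89015/184141 - 119923/(-3/23 + (1/94)*2)) = -160544 - (89015*(1/184141) - 119923/(-3/23 + 1/47)) = -160544 - (89015/184141 - 119923/(-118/1081)) = -160544 - (89015/184141 - 119923*(-1081/118)) = -160544 - (89015/184141 + 129636763/118) = -160544 - 1*23871453679353/21728638 = -160544 - 23871453679353/21728638 = -27359856138425/21728638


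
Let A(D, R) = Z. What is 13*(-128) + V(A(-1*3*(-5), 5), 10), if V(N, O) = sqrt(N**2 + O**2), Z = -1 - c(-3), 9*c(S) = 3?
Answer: -1664 + 2*sqrt(229)/3 ≈ -1653.9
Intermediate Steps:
c(S) = 1/3 (c(S) = (1/9)*3 = 1/3)
Z = -4/3 (Z = -1 - 1*1/3 = -1 - 1/3 = -4/3 ≈ -1.3333)
A(D, R) = -4/3
13*(-128) + V(A(-1*3*(-5), 5), 10) = 13*(-128) + sqrt((-4/3)**2 + 10**2) = -1664 + sqrt(16/9 + 100) = -1664 + sqrt(916/9) = -1664 + 2*sqrt(229)/3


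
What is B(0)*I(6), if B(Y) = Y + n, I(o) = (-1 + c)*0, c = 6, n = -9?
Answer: 0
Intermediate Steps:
I(o) = 0 (I(o) = (-1 + 6)*0 = 5*0 = 0)
B(Y) = -9 + Y (B(Y) = Y - 9 = -9 + Y)
B(0)*I(6) = (-9 + 0)*0 = -9*0 = 0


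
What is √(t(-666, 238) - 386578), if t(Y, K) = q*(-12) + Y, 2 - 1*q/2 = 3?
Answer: 2*I*√96805 ≈ 622.27*I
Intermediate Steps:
q = -2 (q = 4 - 2*3 = 4 - 6 = -2)
t(Y, K) = 24 + Y (t(Y, K) = -2*(-12) + Y = 24 + Y)
√(t(-666, 238) - 386578) = √((24 - 666) - 386578) = √(-642 - 386578) = √(-387220) = 2*I*√96805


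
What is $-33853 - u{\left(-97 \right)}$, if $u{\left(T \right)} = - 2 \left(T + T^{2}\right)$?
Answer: $-15229$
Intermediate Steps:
$u{\left(T \right)} = - 2 T - 2 T^{2}$
$-33853 - u{\left(-97 \right)} = -33853 - \left(-2\right) \left(-97\right) \left(1 - 97\right) = -33853 - \left(-2\right) \left(-97\right) \left(-96\right) = -33853 - -18624 = -33853 + 18624 = -15229$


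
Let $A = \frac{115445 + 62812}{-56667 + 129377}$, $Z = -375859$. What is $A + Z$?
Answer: $- \frac{27328529633}{72710} \approx -3.7586 \cdot 10^{5}$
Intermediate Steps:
$A = \frac{178257}{72710} \approx 2.4516$
$A + Z = \frac{178257}{72710} - 375859 = - \frac{27328529633}{72710}$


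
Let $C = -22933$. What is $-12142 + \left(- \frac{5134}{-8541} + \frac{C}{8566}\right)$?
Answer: $- \frac{888487398161}{73162206} \approx -12144.0$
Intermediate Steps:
$-12142 + \left(- \frac{5134}{-8541} + \frac{C}{8566}\right) = -12142 - \left(- \frac{5134}{8541} + \frac{22933}{8566}\right) = -12142 - \frac{151892909}{73162206} = - \frac{888487398161}{73162206}$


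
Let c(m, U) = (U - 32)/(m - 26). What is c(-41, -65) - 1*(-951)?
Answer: 63814/67 ≈ 952.45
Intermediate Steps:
c(m, U) = (-32 + U)/(-26 + m)
c(-41, -65) - 1*(-951) = (-32 - 65)/(-26 - 41) - 1*(-951) = -97/(-67) + 951 = -1/67*(-97) + 951 = 97/67 + 951 = 63814/67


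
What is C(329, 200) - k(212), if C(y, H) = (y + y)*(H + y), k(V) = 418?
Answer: 347664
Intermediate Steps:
C(y, H) = 2*y*(H + y) (C(y, H) = (2*y)*(H + y) = 2*y*(H + y))
C(329, 200) - k(212) = 2*329*(200 + 329) - 1*418 = 2*329*529 - 418 = 348082 - 418 = 347664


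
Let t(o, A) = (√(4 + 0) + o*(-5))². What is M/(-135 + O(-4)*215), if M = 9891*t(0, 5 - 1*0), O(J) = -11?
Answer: -9891/625 ≈ -15.826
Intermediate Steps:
t(o, A) = (2 - 5*o)² (t(o, A) = (√4 - 5*o)² = (2 - 5*o)²)
M = 39564 (M = 9891*(-2 + 5*0)² = 9891*(-2 + 0)² = 9891*(-2)² = 9891*4 = 39564)
M/(-135 + O(-4)*215) = 39564/(-135 - 11*215) = 39564/(-135 - 2365) = 39564/(-2500) = 39564*(-1/2500) = -9891/625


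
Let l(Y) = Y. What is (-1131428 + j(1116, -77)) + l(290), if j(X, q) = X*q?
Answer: -1217070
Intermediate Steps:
(-1131428 + j(1116, -77)) + l(290) = (-1131428 + 1116*(-77)) + 290 = (-1131428 - 85932) + 290 = -1217360 + 290 = -1217070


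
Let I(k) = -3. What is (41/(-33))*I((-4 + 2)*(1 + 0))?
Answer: 41/11 ≈ 3.7273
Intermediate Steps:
(41/(-33))*I((-4 + 2)*(1 + 0)) = (41/(-33))*(-3) = (41*(-1/33))*(-3) = -41/33*(-3) = 41/11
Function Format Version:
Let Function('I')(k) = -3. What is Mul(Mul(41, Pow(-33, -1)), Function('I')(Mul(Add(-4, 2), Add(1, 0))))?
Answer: Rational(41, 11) ≈ 3.7273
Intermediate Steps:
Mul(Mul(41, Pow(-33, -1)), Function('I')(Mul(Add(-4, 2), Add(1, 0)))) = Mul(Mul(41, Pow(-33, -1)), -3) = Mul(Mul(41, Rational(-1, 33)), -3) = Mul(Rational(-41, 33), -3) = Rational(41, 11)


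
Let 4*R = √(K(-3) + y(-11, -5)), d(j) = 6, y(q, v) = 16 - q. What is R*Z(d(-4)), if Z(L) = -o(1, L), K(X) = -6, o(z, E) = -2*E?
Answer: 3*√21 ≈ 13.748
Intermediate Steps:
Z(L) = 2*L (Z(L) = -(-2)*L = 2*L)
R = √21/4 (R = √(-6 + (16 - 1*(-11)))/4 = √(-6 + (16 + 11))/4 = √(-6 + 27)/4 = √21/4 ≈ 1.1456)
R*Z(d(-4)) = (√21/4)*(2*6) = (√21/4)*12 = 3*√21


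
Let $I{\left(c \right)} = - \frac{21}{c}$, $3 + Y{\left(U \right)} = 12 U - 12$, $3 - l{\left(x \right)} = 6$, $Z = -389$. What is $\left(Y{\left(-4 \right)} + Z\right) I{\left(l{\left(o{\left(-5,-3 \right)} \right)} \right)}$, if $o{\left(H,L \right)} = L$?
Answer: $-3164$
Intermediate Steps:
$l{\left(x \right)} = -3$ ($l{\left(x \right)} = 3 - 6 = -3$)
$Y{\left(U \right)} = -15 + 12 U$ ($Y{\left(U \right)} = -3 + \left(12 U - 12\right) = -3 + \left(-12 + 12 U\right) = -15 + 12 U$)
$\left(Y{\left(-4 \right)} + Z\right) I{\left(l{\left(o{\left(-5,-3 \right)} \right)} \right)} = \left(\left(-15 + 12 \left(-4\right)\right) - 389\right) \left(- \frac{21}{-3}\right) = \left(\left(-15 - 48\right) - 389\right) \left(\left(-21\right) \left(- \frac{1}{3}\right)\right) = \left(-63 - 389\right) 7 = \left(-452\right) 7 = -3164$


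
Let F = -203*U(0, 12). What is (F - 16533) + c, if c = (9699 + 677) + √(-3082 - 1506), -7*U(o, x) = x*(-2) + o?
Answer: -6853 + 2*I*√1147 ≈ -6853.0 + 67.735*I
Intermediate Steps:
U(o, x) = -o/7 + 2*x/7 (U(o, x) = -(x*(-2) + o)/7 = -(-2*x + o)/7 = -(o - 2*x)/7 = -o/7 + 2*x/7)
c = 10376 + 2*I*√1147 (c = 10376 + √(-4588) = 10376 + 2*I*√1147 ≈ 10376.0 + 67.735*I)
F = -696 (F = -203*(-⅐*0 + (2/7)*12) = -203*(0 + 24/7) = -203*24/7 = -696)
(F - 16533) + c = (-696 - 16533) + (10376 + 2*I*√1147) = -17229 + (10376 + 2*I*√1147) = -6853 + 2*I*√1147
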